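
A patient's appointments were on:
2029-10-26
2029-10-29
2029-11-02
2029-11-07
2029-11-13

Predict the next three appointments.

2029-11-20, 2029-11-28, 2029-12-07

The spacing grows by 1 each time: 3, 4, 5, 6 days.
Next gap: 7 days. 2029-11-13 + 7 days = 2029-11-20.
Next gap: 8 days. 2029-11-20 + 8 days = 2029-11-28.
Next gap: 9 days. 2029-11-28 + 9 days = 2029-12-07.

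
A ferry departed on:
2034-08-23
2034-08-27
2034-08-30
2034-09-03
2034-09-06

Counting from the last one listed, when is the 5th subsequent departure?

2034-09-24

The gap pattern 4, 3, 4, 3 repeats every 2 events.
These are the Wednesdays and Sundays of each week.
Next Sunday: 2034-09-10.
Next Wednesday: 2034-09-13.
The following Sunday is 2034-09-17.
The following Wednesday is 2034-09-20.
The following Sunday is 2034-09-24.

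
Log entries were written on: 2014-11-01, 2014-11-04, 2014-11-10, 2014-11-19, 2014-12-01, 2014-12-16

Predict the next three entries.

2015-01-03, 2015-01-24, 2015-02-17

Intervals are 3, 6, 9, 12, 15 days — an arithmetic progression with common difference 3.
Next gap: 18 days. 2014-12-16 + 18 days = 2015-01-03.
Next gap: 21 days. 2015-01-03 + 21 days = 2015-01-24.
Next gap: 24 days. 2015-01-24 + 24 days = 2015-02-17.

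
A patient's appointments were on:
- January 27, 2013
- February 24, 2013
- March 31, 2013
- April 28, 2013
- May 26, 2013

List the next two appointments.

June 30, 2013; July 28, 2013

These are Sundays with 28, 35, 28, 28-day gaps.
Each is the final Sunday of its month — March 31, 2013 is past the 28th, so '4th Sunday' doesn't fit.
Last Sunday of June 2013: June 30, 2013.
Last Sunday of July 2013: July 28, 2013.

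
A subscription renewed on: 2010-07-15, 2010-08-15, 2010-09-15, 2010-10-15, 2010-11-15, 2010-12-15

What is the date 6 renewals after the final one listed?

The day-of-month is always 15 (31, 31, 30, 31, 30 days between events).
So this recurs on the 15th of each month.
Next: January 2011 → 2011-01-15.
February 2011: 2011-02-15.
Next: March 2011 → 2011-03-15.
Next: April 2011 → 2011-04-15.
May 2011: 2011-05-15.
June 2011: 2011-06-15.

2011-06-15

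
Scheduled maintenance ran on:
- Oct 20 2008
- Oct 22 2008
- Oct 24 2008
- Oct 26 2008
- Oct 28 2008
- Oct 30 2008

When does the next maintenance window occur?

The spacing is 2, 2, 2, 2, 2 days — always 2 days.
Oct 30 2008 + 2 days = Nov 1 2008.

Nov 1 2008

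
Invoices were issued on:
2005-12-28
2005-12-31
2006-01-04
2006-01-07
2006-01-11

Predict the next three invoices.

Gaps: 3, 4, 3, 4 days — not constant, but cyclic with period 2.
The events fall on every Wednesday and Saturday.
Next Saturday: 2006-01-14.
Next Wednesday: 2006-01-18.
The following Saturday is 2006-01-21.

2006-01-14, 2006-01-18, 2006-01-21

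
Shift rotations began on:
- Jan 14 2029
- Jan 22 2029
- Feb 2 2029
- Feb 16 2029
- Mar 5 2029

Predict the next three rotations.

Mar 25 2029, Apr 17 2029, May 13 2029

Intervals are 8, 11, 14, 17 days — an arithmetic progression with common difference 3.
Next gap: 20 days. Mar 5 2029 + 20 days = Mar 25 2029.
Next gap: 23 days. Mar 25 2029 + 23 days = Apr 17 2029.
Next gap: 26 days. Apr 17 2029 + 26 days = May 13 2029.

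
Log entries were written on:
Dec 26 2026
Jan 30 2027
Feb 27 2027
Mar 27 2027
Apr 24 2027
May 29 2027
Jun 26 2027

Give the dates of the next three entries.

Jul 31 2027, Aug 28 2027, Sep 25 2027

Every date is a Saturday; gaps 35, 28, 28, 28, 35, 28 days.
Each is the last Saturday of its month (at least one falls on the 29th or later, ruling out '4th Saturday').
Last Saturday of July 2027: Jul 31 2027.
Last Saturday of August 2027: Aug 28 2027.
Last Saturday of September 2027: Sep 25 2027.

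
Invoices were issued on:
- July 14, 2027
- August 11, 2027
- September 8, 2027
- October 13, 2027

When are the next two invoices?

These are Wednesdays at 28- or 35-day spacing (28, 28, 35).
The pattern: 2nd Wednesday of the month.
November 2027 — 2nd Wednesday is November 10, 2027.
2nd Wednesday of December 2027: December 8, 2027.

November 10, 2027; December 8, 2027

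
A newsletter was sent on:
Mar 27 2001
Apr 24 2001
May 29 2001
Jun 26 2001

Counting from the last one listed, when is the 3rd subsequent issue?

Sep 25 2001

These are Tuesdays with 28, 35, 28-day gaps.
Each is the final Tuesday of its month — May 29 2001 is past the 28th, so '4th Tuesday' doesn't fit.
Last Tuesday of July 2001: Jul 31 2001.
August 2001 ends with Tuesday Aug 28 2001.
September 2001 ends with Tuesday Sep 25 2001.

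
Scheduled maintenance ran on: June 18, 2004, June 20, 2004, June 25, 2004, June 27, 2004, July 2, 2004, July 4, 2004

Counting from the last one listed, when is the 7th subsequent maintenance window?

July 30, 2004

Gaps: 2, 5, 2, 5, 2 days — not constant, but cyclic with period 2.
The events fall on every Friday and Sunday.
The following Friday is July 9, 2004.
The following Sunday is July 11, 2004.
Next Friday: July 16, 2004.
The following Sunday is July 18, 2004.
Next Friday: July 23, 2004.
The following Sunday is July 25, 2004.
Next Friday: July 30, 2004.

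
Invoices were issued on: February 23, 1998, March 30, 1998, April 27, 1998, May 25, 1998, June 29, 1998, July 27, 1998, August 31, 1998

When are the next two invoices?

All Mondays; the gaps (35, 28, 28, 35, 28, 35) vary with month length.
This is the last Monday of each month.
Last Monday of September 1998: September 28, 1998.
October 1998 ends with Monday October 26, 1998.

September 28, 1998; October 26, 1998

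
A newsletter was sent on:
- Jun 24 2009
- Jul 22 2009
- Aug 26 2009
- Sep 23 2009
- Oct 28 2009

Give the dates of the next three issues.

Nov 25 2009, Dec 23 2009, Jan 27 2010

These are Wednesdays at 28- or 35-day spacing (28, 35, 28, 35).
The pattern: 4th Wednesday of the month.
4th Wednesday of November 2009: Nov 25 2009.
4th Wednesday of December 2009: Dec 23 2009.
January 2010 — 4th Wednesday is Jan 27 2010.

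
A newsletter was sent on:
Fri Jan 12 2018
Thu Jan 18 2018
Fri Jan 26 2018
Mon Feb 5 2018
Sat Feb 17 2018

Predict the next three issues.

The spacing grows by 2 each time: 6, 8, 10, 12 days.
Next gap: 14 days. Sat Feb 17 2018 + 14 days = Sat Mar 3 2018.
Next gap: 16 days. Sat Mar 3 2018 + 16 days = Mon Mar 19 2018.
Next gap: 18 days. Mon Mar 19 2018 + 18 days = Fri Apr 6 2018.

Sat Mar 3 2018, Mon Mar 19 2018, Fri Apr 6 2018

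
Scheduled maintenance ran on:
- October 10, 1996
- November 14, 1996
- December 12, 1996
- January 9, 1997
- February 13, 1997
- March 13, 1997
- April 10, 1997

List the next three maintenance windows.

All dates are Thursdays, 35, 28, 28, 35, 28, 28 days apart.
Specifically, the 2nd Thursday of each month.
May 1997 — 2nd Thursday is May 8, 1997.
June 1997 — 2nd Thursday is June 12, 1997.
July 1997 — 2nd Thursday is July 10, 1997.

May 8, 1997; June 12, 1997; July 10, 1997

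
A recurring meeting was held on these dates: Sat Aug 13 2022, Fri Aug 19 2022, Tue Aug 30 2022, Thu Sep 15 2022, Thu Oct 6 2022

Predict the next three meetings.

Gaps: 6, 11, 16, 21 days — each gap is 5 larger than the previous one.
Next gap: 26 days. Thu Oct 6 2022 + 26 days = Tue Nov 1 2022.
Next gap: 31 days. Tue Nov 1 2022 + 31 days = Fri Dec 2 2022.
Next gap: 36 days. Fri Dec 2 2022 + 36 days = Sat Jan 7 2023.

Tue Nov 1 2022, Fri Dec 2 2022, Sat Jan 7 2023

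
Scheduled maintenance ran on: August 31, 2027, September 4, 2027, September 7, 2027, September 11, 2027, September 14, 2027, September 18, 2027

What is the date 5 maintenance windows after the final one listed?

October 5, 2027

The gap pattern 4, 3, 4, 3, 4 repeats every 2 events.
These are the Tuesdays and Saturdays of each week.
Next Tuesday: September 21, 2027.
The following Saturday is September 25, 2027.
Next Tuesday: September 28, 2027.
Next Saturday: October 2, 2027.
The following Tuesday is October 5, 2027.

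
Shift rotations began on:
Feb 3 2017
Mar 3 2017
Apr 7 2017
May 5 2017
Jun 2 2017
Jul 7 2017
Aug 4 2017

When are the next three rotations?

All dates are Fridays, 28, 35, 28, 28, 35, 28 days apart.
Specifically, the 1st Friday of each month.
September 2017 — 1st Friday is Sep 1 2017.
1st Friday of October 2017: Oct 6 2017.
November 2017 — 1st Friday is Nov 3 2017.

Sep 1 2017, Oct 6 2017, Nov 3 2017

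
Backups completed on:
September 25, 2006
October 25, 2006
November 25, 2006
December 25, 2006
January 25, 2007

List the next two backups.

February 25, 2007; March 25, 2007

Gaps: 30, 31, 30, 31 days — not constant. Every event is on the 25th of the month.
Pattern: the 25th of each month.
Next: February 2007 → February 25, 2007.
Next: March 2007 → March 25, 2007.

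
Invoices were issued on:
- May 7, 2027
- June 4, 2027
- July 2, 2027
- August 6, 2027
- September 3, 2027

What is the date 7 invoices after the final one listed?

April 7, 2028

All dates are Fridays, 28, 28, 35, 28 days apart.
Specifically, the 1st Friday of each month.
1st Friday of October 2027: October 1, 2027.
1st Friday of November 2027: November 5, 2027.
December 2027 — 1st Friday is December 3, 2027.
1st Friday of January 2028: January 7, 2028.
February 2028 — 1st Friday is February 4, 2028.
March 2028 — 1st Friday is March 3, 2028.
April 2028 — 1st Friday is April 7, 2028.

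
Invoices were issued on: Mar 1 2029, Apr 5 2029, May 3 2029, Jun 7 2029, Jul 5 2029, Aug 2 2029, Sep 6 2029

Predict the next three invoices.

Oct 4 2029, Nov 1 2029, Dec 6 2029

All dates are Thursdays, 35, 28, 35, 28, 28, 35 days apart.
Specifically, the 1st Thursday of each month.
October 2029 — 1st Thursday is Oct 4 2029.
1st Thursday of November 2029: Nov 1 2029.
December 2029 — 1st Thursday is Dec 6 2029.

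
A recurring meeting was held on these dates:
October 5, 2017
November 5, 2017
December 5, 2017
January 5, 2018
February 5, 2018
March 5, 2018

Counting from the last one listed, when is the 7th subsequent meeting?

Gaps: 31, 30, 31, 31, 28 days — not constant. Every event is on the 5th of the month.
Pattern: the 5th of each month.
April 2018: April 5, 2018.
May 2018: May 5, 2018.
Next: June 2018 → June 5, 2018.
July 2018: July 5, 2018.
Next: August 2018 → August 5, 2018.
Next: September 2018 → September 5, 2018.
October 2018: October 5, 2018.

October 5, 2018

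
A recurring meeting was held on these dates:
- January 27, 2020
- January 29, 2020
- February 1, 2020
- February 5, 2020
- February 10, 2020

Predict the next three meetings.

February 16, 2020; February 23, 2020; March 2, 2020

The spacing grows by 1 each time: 2, 3, 4, 5 days.
Next gap: 6 days. February 10, 2020 + 6 days = February 16, 2020.
Next gap: 7 days. February 16, 2020 + 7 days = February 23, 2020.
Next gap: 8 days. February 23, 2020 + 8 days = March 2, 2020.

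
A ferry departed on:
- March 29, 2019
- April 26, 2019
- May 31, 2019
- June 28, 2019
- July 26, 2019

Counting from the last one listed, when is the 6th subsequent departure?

Every date is a Friday; gaps 28, 35, 28, 28 days.
Each is the last Friday of its month (at least one falls on the 29th or later, ruling out '4th Friday').
August 2019 ends with Friday August 30, 2019.
September 2019 ends with Friday September 27, 2019.
Last Friday of October 2019: October 25, 2019.
November 2019 ends with Friday November 29, 2019.
December 2019 ends with Friday December 27, 2019.
January 2020 ends with Friday January 31, 2020.

January 31, 2020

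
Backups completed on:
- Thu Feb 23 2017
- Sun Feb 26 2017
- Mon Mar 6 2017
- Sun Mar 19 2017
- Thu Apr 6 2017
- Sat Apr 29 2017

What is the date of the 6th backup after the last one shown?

Thu Dec 28 2017

The spacing grows by 5 each time: 3, 8, 13, 18, 23 days.
Next gap: 28 days. Sat Apr 29 2017 + 28 days = Sat May 27 2017.
Next gap: 33 days. Sat May 27 2017 + 33 days = Thu Jun 29 2017.
Next gap: 38 days. Thu Jun 29 2017 + 38 days = Sun Aug 6 2017.
Next gap: 43 days. Sun Aug 6 2017 + 43 days = Mon Sep 18 2017.
Next gap: 48 days. Mon Sep 18 2017 + 48 days = Sun Nov 5 2017.
Next gap: 53 days. Sun Nov 5 2017 + 53 days = Thu Dec 28 2017.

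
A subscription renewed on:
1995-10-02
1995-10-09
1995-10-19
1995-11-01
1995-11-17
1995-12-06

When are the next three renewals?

1995-12-28, 1996-01-22, 1996-02-19

Gaps: 7, 10, 13, 16, 19 days — each gap is 3 larger than the previous one.
Next gap: 22 days. 1995-12-06 + 22 days = 1995-12-28.
Next gap: 25 days. 1995-12-28 + 25 days = 1996-01-22.
Next gap: 28 days. 1996-01-22 + 28 days = 1996-02-19.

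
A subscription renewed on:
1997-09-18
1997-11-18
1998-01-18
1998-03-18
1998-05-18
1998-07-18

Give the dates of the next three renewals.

The day-of-month is always 18 (61, 61, 59, 61, 61 days between events).
So this recurs on the 18th of every 2 months.
Next: September 1998 → 1998-09-18.
Next: November 1998 → 1998-11-18.
Next: January 1999 → 1999-01-18.

1998-09-18, 1998-11-18, 1999-01-18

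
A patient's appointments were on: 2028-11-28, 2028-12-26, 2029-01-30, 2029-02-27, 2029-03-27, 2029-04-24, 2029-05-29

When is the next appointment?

All Tuesdays; the gaps (28, 35, 28, 28, 28, 35) vary with month length.
This is the last Tuesday of each month.
June 2029 ends with Tuesday 2029-06-26.

2029-06-26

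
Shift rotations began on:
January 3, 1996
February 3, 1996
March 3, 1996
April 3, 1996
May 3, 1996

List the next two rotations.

The day-of-month is always 3 (31, 29, 31, 30 days between events).
So this recurs on the 3rd of each month.
Next: June 1996 → June 3, 1996.
Next: July 1996 → July 3, 1996.

June 3, 1996; July 3, 1996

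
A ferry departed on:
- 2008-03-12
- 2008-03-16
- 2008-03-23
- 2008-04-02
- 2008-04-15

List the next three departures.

2008-05-01, 2008-05-20, 2008-06-11

The spacing grows by 3 each time: 4, 7, 10, 13 days.
Next gap: 16 days. 2008-04-15 + 16 days = 2008-05-01.
Next gap: 19 days. 2008-05-01 + 19 days = 2008-05-20.
Next gap: 22 days. 2008-05-20 + 22 days = 2008-06-11.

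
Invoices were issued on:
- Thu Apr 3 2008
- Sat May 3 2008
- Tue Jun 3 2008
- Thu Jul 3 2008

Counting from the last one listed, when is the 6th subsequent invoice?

Sat Jan 3 2009

Gaps: 30, 31, 30 days — not constant. Every event is on the 3rd of the month.
Pattern: the 3rd of each month.
August 2008: Sun Aug 3 2008.
September 2008: Wed Sep 3 2008.
Next: October 2008 → Fri Oct 3 2008.
Next: November 2008 → Mon Nov 3 2008.
Next: December 2008 → Wed Dec 3 2008.
Next: January 2009 → Sat Jan 3 2009.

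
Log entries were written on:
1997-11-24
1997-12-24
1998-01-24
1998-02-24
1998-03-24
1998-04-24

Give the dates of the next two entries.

Each date is the 24th; the gaps (30, 31, 31, 28, 31) track the month lengths.
The rule is the 24th of each month.
May 1998: 1998-05-24.
Next: June 1998 → 1998-06-24.

1998-05-24, 1998-06-24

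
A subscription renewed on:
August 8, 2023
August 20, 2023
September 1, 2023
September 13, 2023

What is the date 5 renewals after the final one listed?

November 12, 2023

Gaps between consecutive events: 12, 12, 12 days — a constant 12-day interval.
September 13, 2023 + 12 days = September 25, 2023.
September 25, 2023 + 12 days = October 7, 2023.
October 7, 2023 + 12 days = October 19, 2023.
October 19, 2023 + 12 days = October 31, 2023.
October 31, 2023 + 12 days = November 12, 2023.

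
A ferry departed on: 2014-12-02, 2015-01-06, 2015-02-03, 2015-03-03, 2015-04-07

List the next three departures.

2015-05-05, 2015-06-02, 2015-07-07

All dates are Tuesdays, 35, 28, 28, 35 days apart.
Specifically, the 1st Tuesday of each month.
May 2015 — 1st Tuesday is 2015-05-05.
June 2015 — 1st Tuesday is 2015-06-02.
1st Tuesday of July 2015: 2015-07-07.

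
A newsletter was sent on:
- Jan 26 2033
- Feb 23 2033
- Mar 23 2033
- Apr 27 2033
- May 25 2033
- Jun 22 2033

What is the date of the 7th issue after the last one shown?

Jan 25 2034

All dates are Wednesdays, 28, 28, 35, 28, 28 days apart.
Specifically, the 4th Wednesday of each month.
4th Wednesday of July 2033: Jul 27 2033.
August 2033 — 4th Wednesday is Aug 24 2033.
September 2033 — 4th Wednesday is Sep 28 2033.
4th Wednesday of October 2033: Oct 26 2033.
November 2033 — 4th Wednesday is Nov 23 2033.
4th Wednesday of December 2033: Dec 28 2033.
4th Wednesday of January 2034: Jan 25 2034.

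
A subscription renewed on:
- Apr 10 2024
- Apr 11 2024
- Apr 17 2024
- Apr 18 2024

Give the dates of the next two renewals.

Apr 24 2024, Apr 25 2024

Every event lands on a Wednesday or Thursday (gaps cycle 1, 6, 1).
So the schedule is: every Wednesday and Thursday.
Next Wednesday: Apr 24 2024.
The following Thursday is Apr 25 2024.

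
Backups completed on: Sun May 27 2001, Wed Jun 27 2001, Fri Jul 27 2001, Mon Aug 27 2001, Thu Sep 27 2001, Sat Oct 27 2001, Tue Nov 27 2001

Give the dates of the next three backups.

Thu Dec 27 2001, Sun Jan 27 2002, Wed Feb 27 2002

Each date is the 27th; the gaps (31, 30, 31, 31, 30, 31) track the month lengths.
The rule is the 27th of each month.
December 2001: Thu Dec 27 2001.
Next: January 2002 → Sun Jan 27 2002.
Next: February 2002 → Wed Feb 27 2002.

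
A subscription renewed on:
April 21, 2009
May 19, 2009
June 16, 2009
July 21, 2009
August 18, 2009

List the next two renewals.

All dates are Tuesdays, 28, 28, 35, 28 days apart.
Specifically, the 3rd Tuesday of each month.
September 2009 — 3rd Tuesday is September 15, 2009.
October 2009 — 3rd Tuesday is October 20, 2009.

September 15, 2009; October 20, 2009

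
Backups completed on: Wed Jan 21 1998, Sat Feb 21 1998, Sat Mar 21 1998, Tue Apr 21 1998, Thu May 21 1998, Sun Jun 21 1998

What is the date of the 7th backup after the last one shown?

The day-of-month is always 21 (31, 28, 31, 30, 31 days between events).
So this recurs on the 21st of each month.
Next: July 1998 → Tue Jul 21 1998.
Next: August 1998 → Fri Aug 21 1998.
Next: September 1998 → Mon Sep 21 1998.
October 1998: Wed Oct 21 1998.
Next: November 1998 → Sat Nov 21 1998.
December 1998: Mon Dec 21 1998.
January 1999: Thu Jan 21 1999.

Thu Jan 21 1999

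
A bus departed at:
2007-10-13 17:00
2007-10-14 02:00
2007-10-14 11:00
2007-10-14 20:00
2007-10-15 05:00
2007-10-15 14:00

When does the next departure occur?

2007-10-15 23:00

Spacing: 9, 9, 9, 9, 9 h — constant 9 h.
2007-10-15 14:00 + 9 h = 2007-10-15 23:00.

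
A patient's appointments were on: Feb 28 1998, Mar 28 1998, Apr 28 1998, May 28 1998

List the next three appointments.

Gaps: 28, 31, 30 days — not constant. Every event is on the 28th of the month.
Pattern: the 28th of each month.
June 1998: Jun 28 1998.
Next: July 1998 → Jul 28 1998.
August 1998: Aug 28 1998.

Jun 28 1998, Jul 28 1998, Aug 28 1998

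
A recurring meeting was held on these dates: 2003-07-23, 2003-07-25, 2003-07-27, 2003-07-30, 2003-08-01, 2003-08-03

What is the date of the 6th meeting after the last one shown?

2003-08-17

The gap pattern 2, 2, 3, 2, 2 repeats every 3 events.
These are the Wednesdays, Fridays and Sundays of each week.
The following Wednesday is 2003-08-06.
Next Friday: 2003-08-08.
Next Sunday: 2003-08-10.
Next Wednesday: 2003-08-13.
Next Friday: 2003-08-15.
Next Sunday: 2003-08-17.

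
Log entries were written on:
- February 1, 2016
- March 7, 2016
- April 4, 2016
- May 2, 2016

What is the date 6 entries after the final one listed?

November 7, 2016

Gaps: 35, 28, 28 days — a mix of 28 and 35. Every date is a Monday.
Each is the 1st Monday of its month.
June 2016 — 1st Monday is June 6, 2016.
1st Monday of July 2016: July 4, 2016.
1st Monday of August 2016: August 1, 2016.
September 2016 — 1st Monday is September 5, 2016.
October 2016 — 1st Monday is October 3, 2016.
1st Monday of November 2016: November 7, 2016.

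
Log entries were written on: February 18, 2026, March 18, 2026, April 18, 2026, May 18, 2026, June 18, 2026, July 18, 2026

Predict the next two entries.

Gaps: 28, 31, 30, 31, 30 days — not constant. Every event is on the 18th of the month.
Pattern: the 18th of each month.
Next: August 2026 → August 18, 2026.
September 2026: September 18, 2026.

August 18, 2026; September 18, 2026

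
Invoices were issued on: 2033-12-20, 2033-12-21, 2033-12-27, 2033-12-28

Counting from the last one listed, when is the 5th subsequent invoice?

Gaps: 1, 6, 1 days — not constant, but cyclic with period 2.
The events fall on every Tuesday and Wednesday.
The following Tuesday is 2034-01-03.
Next Wednesday: 2034-01-04.
Next Tuesday: 2034-01-10.
The following Wednesday is 2034-01-11.
The following Tuesday is 2034-01-17.

2034-01-17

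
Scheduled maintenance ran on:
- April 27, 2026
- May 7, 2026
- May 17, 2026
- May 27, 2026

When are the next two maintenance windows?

June 6, 2026; June 16, 2026

Gaps between consecutive events: 10, 10, 10 days — a constant 10-day interval.
May 27, 2026 + 10 days = June 6, 2026.
June 6, 2026 + 10 days = June 16, 2026.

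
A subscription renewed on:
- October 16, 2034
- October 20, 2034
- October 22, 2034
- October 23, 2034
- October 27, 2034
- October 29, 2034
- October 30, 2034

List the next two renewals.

Every event lands on a Monday or Friday or Sunday (gaps cycle 4, 2, 1, 4, 2, 1).
So the schedule is: every Monday, Friday and Sunday.
The following Friday is November 3, 2034.
The following Sunday is November 5, 2034.

November 3, 2034; November 5, 2034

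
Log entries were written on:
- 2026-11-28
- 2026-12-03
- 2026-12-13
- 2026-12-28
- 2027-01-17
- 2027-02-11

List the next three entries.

2027-03-13, 2027-04-17, 2027-05-27

The spacing grows by 5 each time: 5, 10, 15, 20, 25 days.
Next gap: 30 days. 2027-02-11 + 30 days = 2027-03-13.
Next gap: 35 days. 2027-03-13 + 35 days = 2027-04-17.
Next gap: 40 days. 2027-04-17 + 40 days = 2027-05-27.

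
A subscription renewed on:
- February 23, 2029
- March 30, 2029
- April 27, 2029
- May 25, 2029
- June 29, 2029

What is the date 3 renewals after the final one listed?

Every date is a Friday; gaps 35, 28, 28, 35 days.
Each is the last Friday of its month (at least one falls on the 29th or later, ruling out '4th Friday').
July 2029 ends with Friday July 27, 2029.
August 2029 ends with Friday August 31, 2029.
September 2029 ends with Friday September 28, 2029.

September 28, 2029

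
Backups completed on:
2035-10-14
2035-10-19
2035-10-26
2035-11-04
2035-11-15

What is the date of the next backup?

Intervals are 5, 7, 9, 11 days — an arithmetic progression with common difference 2.
Next gap: 13 days. 2035-11-15 + 13 days = 2035-11-28.

2035-11-28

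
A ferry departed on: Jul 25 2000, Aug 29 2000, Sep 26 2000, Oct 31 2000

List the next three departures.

These are Tuesdays with 35, 28, 35-day gaps.
Each is the final Tuesday of its month — Aug 29 2000 is past the 28th, so '4th Tuesday' doesn't fit.
Last Tuesday of November 2000: Nov 28 2000.
December 2000 ends with Tuesday Dec 26 2000.
January 2001 ends with Tuesday Jan 30 2001.

Nov 28 2000, Dec 26 2000, Jan 30 2001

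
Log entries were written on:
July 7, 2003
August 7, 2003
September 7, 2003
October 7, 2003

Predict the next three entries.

Gaps: 31, 31, 30 days — not constant. Every event is on the 7th of the month.
Pattern: the 7th of each month.
November 2003: November 7, 2003.
Next: December 2003 → December 7, 2003.
January 2004: January 7, 2004.

November 7, 2003; December 7, 2003; January 7, 2004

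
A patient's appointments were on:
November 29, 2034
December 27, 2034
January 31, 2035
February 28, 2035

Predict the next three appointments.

These are Wednesdays with 28, 35, 28-day gaps.
Each is the final Wednesday of its month — November 29, 2034 is past the 28th, so '4th Wednesday' doesn't fit.
Last Wednesday of March 2035: March 28, 2035.
April 2035 ends with Wednesday April 25, 2035.
May 2035 ends with Wednesday May 30, 2035.

March 28, 2035; April 25, 2035; May 30, 2035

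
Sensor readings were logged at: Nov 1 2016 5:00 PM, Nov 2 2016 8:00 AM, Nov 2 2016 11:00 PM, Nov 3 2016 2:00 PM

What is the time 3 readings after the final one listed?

Gaps: 15, 15, 15 hours — each event is 15 hours after the previous one.
Nov 3 2016 2:00 PM + 15 h = Nov 4 2016 5:00 AM.
Nov 4 2016 5:00 AM + 15 h = Nov 4 2016 8:00 PM.
Nov 4 2016 8:00 PM + 15 h = Nov 5 2016 11:00 AM.

Nov 5 2016 11:00 AM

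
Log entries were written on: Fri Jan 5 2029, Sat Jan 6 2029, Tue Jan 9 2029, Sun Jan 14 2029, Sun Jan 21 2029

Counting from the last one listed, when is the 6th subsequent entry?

Sun Apr 15 2029

Gaps: 1, 3, 5, 7 days — each gap is 2 larger than the previous one.
Next gap: 9 days. Sun Jan 21 2029 + 9 days = Tue Jan 30 2029.
Next gap: 11 days. Tue Jan 30 2029 + 11 days = Sat Feb 10 2029.
Next gap: 13 days. Sat Feb 10 2029 + 13 days = Fri Feb 23 2029.
Next gap: 15 days. Fri Feb 23 2029 + 15 days = Sat Mar 10 2029.
Next gap: 17 days. Sat Mar 10 2029 + 17 days = Tue Mar 27 2029.
Next gap: 19 days. Tue Mar 27 2029 + 19 days = Sun Apr 15 2029.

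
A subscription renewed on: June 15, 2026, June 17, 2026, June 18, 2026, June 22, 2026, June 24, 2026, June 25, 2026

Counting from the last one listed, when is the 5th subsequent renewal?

July 8, 2026

The gap pattern 2, 1, 4, 2, 1 repeats every 3 events.
These are the Mondays, Wednesdays and Thursdays of each week.
Next Monday: June 29, 2026.
The following Wednesday is July 1, 2026.
The following Thursday is July 2, 2026.
The following Monday is July 6, 2026.
Next Wednesday: July 8, 2026.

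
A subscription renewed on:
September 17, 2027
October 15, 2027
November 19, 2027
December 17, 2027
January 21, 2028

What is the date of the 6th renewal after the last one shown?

July 21, 2028

Gaps: 28, 35, 28, 35 days — a mix of 28 and 35. Every date is a Friday.
Each is the 3rd Friday of its month.
3rd Friday of February 2028: February 18, 2028.
March 2028 — 3rd Friday is March 17, 2028.
April 2028 — 3rd Friday is April 21, 2028.
May 2028 — 3rd Friday is May 19, 2028.
3rd Friday of June 2028: June 16, 2028.
3rd Friday of July 2028: July 21, 2028.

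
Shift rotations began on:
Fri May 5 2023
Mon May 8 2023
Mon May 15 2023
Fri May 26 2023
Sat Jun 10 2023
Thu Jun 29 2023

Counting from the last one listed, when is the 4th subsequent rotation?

Mon Oct 23 2023

Gaps: 3, 7, 11, 15, 19 days — each gap is 4 larger than the previous one.
Next gap: 23 days. Thu Jun 29 2023 + 23 days = Sat Jul 22 2023.
Next gap: 27 days. Sat Jul 22 2023 + 27 days = Fri Aug 18 2023.
Next gap: 31 days. Fri Aug 18 2023 + 31 days = Mon Sep 18 2023.
Next gap: 35 days. Mon Sep 18 2023 + 35 days = Mon Oct 23 2023.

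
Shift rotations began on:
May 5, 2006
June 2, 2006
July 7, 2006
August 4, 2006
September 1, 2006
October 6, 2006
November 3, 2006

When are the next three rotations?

December 1, 2006; January 5, 2007; February 2, 2007

These are Fridays at 28- or 35-day spacing (28, 35, 28, 28, 35, 28).
The pattern: 1st Friday of the month.
December 2006 — 1st Friday is December 1, 2006.
January 2007 — 1st Friday is January 5, 2007.
1st Friday of February 2007: February 2, 2007.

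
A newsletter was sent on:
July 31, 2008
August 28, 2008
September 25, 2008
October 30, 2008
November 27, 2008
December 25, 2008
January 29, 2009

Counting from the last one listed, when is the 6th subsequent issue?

July 30, 2009

Every date is a Thursday; gaps 28, 28, 35, 28, 28, 35 days.
Each is the last Thursday of its month (at least one falls on the 29th or later, ruling out '4th Thursday').
February 2009 ends with Thursday February 26, 2009.
Last Thursday of March 2009: March 26, 2009.
April 2009 ends with Thursday April 30, 2009.
May 2009 ends with Thursday May 28, 2009.
Last Thursday of June 2009: June 25, 2009.
July 2009 ends with Thursday July 30, 2009.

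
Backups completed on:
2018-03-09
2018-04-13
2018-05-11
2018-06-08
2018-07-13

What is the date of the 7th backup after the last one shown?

2019-02-08

These are Fridays at 28- or 35-day spacing (35, 28, 28, 35).
The pattern: 2nd Friday of the month.
2nd Friday of August 2018: 2018-08-10.
September 2018 — 2nd Friday is 2018-09-14.
October 2018 — 2nd Friday is 2018-10-12.
November 2018 — 2nd Friday is 2018-11-09.
December 2018 — 2nd Friday is 2018-12-14.
January 2019 — 2nd Friday is 2019-01-11.
February 2019 — 2nd Friday is 2019-02-08.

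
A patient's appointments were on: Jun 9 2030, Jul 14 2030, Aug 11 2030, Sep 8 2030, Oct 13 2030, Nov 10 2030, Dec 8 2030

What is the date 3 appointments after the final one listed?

Mar 9 2031

These are Sundays at 28- or 35-day spacing (35, 28, 28, 35, 28, 28).
The pattern: 2nd Sunday of the month.
2nd Sunday of January 2031: Jan 12 2031.
2nd Sunday of February 2031: Feb 9 2031.
2nd Sunday of March 2031: Mar 9 2031.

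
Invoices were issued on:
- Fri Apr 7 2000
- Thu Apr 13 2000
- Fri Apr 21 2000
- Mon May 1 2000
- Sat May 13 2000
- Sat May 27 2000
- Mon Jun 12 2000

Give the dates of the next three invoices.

Gaps: 6, 8, 10, 12, 14, 16 days — each gap is 2 larger than the previous one.
Next gap: 18 days. Mon Jun 12 2000 + 18 days = Fri Jun 30 2000.
Next gap: 20 days. Fri Jun 30 2000 + 20 days = Thu Jul 20 2000.
Next gap: 22 days. Thu Jul 20 2000 + 22 days = Fri Aug 11 2000.

Fri Jun 30 2000, Thu Jul 20 2000, Fri Aug 11 2000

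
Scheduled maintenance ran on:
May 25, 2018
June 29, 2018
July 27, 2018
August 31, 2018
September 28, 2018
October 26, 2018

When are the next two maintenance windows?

Every date is a Friday; gaps 35, 28, 35, 28, 28 days.
Each is the last Friday of its month (at least one falls on the 29th or later, ruling out '4th Friday').
November 2018 ends with Friday November 30, 2018.
Last Friday of December 2018: December 28, 2018.

November 30, 2018; December 28, 2018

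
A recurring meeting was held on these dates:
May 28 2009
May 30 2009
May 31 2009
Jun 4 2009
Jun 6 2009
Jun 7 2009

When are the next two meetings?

Gaps: 2, 1, 4, 2, 1 days — not constant, but cyclic with period 3.
The events fall on every Thursday, Saturday and Sunday.
Next Thursday: Jun 11 2009.
Next Saturday: Jun 13 2009.

Jun 11 2009, Jun 13 2009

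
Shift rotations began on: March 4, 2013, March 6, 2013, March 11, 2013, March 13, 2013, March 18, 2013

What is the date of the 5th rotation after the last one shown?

April 3, 2013

Gaps: 2, 5, 2, 5 days — not constant, but cyclic with period 2.
The events fall on every Monday and Wednesday.
The following Wednesday is March 20, 2013.
Next Monday: March 25, 2013.
The following Wednesday is March 27, 2013.
Next Monday: April 1, 2013.
The following Wednesday is April 3, 2013.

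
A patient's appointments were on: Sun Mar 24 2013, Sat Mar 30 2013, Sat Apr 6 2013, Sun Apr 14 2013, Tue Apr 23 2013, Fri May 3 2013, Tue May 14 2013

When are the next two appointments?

Intervals are 6, 7, 8, 9, 10, 11 days — an arithmetic progression with common difference 1.
Next gap: 12 days. Tue May 14 2013 + 12 days = Sun May 26 2013.
Next gap: 13 days. Sun May 26 2013 + 13 days = Sat Jun 8 2013.

Sun May 26 2013, Sat Jun 8 2013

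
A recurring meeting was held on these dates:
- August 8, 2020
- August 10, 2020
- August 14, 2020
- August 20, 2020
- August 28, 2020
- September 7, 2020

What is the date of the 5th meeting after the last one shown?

November 26, 2020

The spacing grows by 2 each time: 2, 4, 6, 8, 10 days.
Next gap: 12 days. September 7, 2020 + 12 days = September 19, 2020.
Next gap: 14 days. September 19, 2020 + 14 days = October 3, 2020.
Next gap: 16 days. October 3, 2020 + 16 days = October 19, 2020.
Next gap: 18 days. October 19, 2020 + 18 days = November 6, 2020.
Next gap: 20 days. November 6, 2020 + 20 days = November 26, 2020.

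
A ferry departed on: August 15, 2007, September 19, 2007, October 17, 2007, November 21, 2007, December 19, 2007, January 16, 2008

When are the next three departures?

Gaps: 35, 28, 35, 28, 28 days — a mix of 28 and 35. Every date is a Wednesday.
Each is the 3rd Wednesday of its month.
February 2008 — 3rd Wednesday is February 20, 2008.
March 2008 — 3rd Wednesday is March 19, 2008.
3rd Wednesday of April 2008: April 16, 2008.

February 20, 2008; March 19, 2008; April 16, 2008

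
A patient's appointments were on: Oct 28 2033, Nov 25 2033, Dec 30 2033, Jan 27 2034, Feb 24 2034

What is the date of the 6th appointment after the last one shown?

Aug 25 2034

Every date is a Friday; gaps 28, 35, 28, 28 days.
Each is the last Friday of its month (at least one falls on the 29th or later, ruling out '4th Friday').
March 2034 ends with Friday Mar 31 2034.
April 2034 ends with Friday Apr 28 2034.
May 2034 ends with Friday May 26 2034.
Last Friday of June 2034: Jun 30 2034.
July 2034 ends with Friday Jul 28 2034.
August 2034 ends with Friday Aug 25 2034.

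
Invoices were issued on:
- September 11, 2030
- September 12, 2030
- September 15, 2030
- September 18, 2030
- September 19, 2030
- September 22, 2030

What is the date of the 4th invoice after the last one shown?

October 2, 2030

Gaps: 1, 3, 3, 1, 3 days — not constant, but cyclic with period 3.
The events fall on every Wednesday, Thursday and Sunday.
The following Wednesday is September 25, 2030.
The following Thursday is September 26, 2030.
The following Sunday is September 29, 2030.
Next Wednesday: October 2, 2030.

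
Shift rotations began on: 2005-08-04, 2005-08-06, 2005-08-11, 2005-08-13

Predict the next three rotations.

Gaps: 2, 5, 2 days — not constant, but cyclic with period 2.
The events fall on every Thursday and Saturday.
Next Thursday: 2005-08-18.
The following Saturday is 2005-08-20.
The following Thursday is 2005-08-25.

2005-08-18, 2005-08-20, 2005-08-25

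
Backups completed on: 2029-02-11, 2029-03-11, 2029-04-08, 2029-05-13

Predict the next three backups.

2029-06-10, 2029-07-08, 2029-08-12

These are Sundays at 28- or 35-day spacing (28, 28, 35).
The pattern: 2nd Sunday of the month.
June 2029 — 2nd Sunday is 2029-06-10.
2nd Sunday of July 2029: 2029-07-08.
2nd Sunday of August 2029: 2029-08-12.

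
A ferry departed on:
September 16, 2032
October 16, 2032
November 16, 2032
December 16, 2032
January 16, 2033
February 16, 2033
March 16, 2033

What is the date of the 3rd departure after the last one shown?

June 16, 2033

The day-of-month is always 16 (30, 31, 30, 31, 31, 28 days between events).
So this recurs on the 16th of each month.
Next: April 2033 → April 16, 2033.
May 2033: May 16, 2033.
Next: June 2033 → June 16, 2033.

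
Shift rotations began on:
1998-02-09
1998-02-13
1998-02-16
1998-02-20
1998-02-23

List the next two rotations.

1998-02-27, 1998-03-02

Gaps: 4, 3, 4, 3 days — not constant, but cyclic with period 2.
The events fall on every Monday and Friday.
Next Friday: 1998-02-27.
Next Monday: 1998-03-02.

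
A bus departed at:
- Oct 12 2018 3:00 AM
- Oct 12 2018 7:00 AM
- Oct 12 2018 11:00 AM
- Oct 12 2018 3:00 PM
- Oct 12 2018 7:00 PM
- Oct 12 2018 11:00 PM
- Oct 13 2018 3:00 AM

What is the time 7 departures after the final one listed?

The interval is a steady 4 hours (4, 4, 4, 4, 4, 4).
Oct 13 2018 3:00 AM + 4 h = Oct 13 2018 7:00 AM.
Oct 13 2018 7:00 AM + 4 h = Oct 13 2018 11:00 AM.
Oct 13 2018 11:00 AM + 4 h = Oct 13 2018 3:00 PM.
Oct 13 2018 3:00 PM + 4 h = Oct 13 2018 7:00 PM.
Oct 13 2018 7:00 PM + 4 h = Oct 13 2018 11:00 PM.
Oct 13 2018 11:00 PM + 4 h = Oct 14 2018 3:00 AM.
Oct 14 2018 3:00 AM + 4 h = Oct 14 2018 7:00 AM.

Oct 14 2018 7:00 AM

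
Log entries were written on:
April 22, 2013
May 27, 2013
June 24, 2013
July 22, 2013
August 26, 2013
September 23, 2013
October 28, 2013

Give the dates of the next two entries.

November 25, 2013; December 23, 2013

Gaps: 35, 28, 28, 35, 28, 35 days — a mix of 28 and 35. Every date is a Monday.
Each is the 4th Monday of its month.
November 2013 — 4th Monday is November 25, 2013.
4th Monday of December 2013: December 23, 2013.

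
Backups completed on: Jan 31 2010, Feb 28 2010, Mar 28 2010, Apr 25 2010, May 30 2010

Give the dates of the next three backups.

Jun 27 2010, Jul 25 2010, Aug 29 2010

Every date is a Sunday; gaps 28, 28, 28, 35 days.
Each is the last Sunday of its month (at least one falls on the 29th or later, ruling out '4th Sunday').
Last Sunday of June 2010: Jun 27 2010.
July 2010 ends with Sunday Jul 25 2010.
Last Sunday of August 2010: Aug 29 2010.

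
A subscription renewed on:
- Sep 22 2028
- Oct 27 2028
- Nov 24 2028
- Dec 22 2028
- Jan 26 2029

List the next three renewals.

Feb 23 2029, Mar 23 2029, Apr 27 2029

These are Fridays at 28- or 35-day spacing (35, 28, 28, 35).
The pattern: 4th Friday of the month.
February 2029 — 4th Friday is Feb 23 2029.
March 2029 — 4th Friday is Mar 23 2029.
April 2029 — 4th Friday is Apr 27 2029.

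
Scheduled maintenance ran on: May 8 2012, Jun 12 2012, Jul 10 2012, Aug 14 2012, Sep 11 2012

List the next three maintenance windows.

These are Tuesdays at 28- or 35-day spacing (35, 28, 35, 28).
The pattern: 2nd Tuesday of the month.
2nd Tuesday of October 2012: Oct 9 2012.
November 2012 — 2nd Tuesday is Nov 13 2012.
2nd Tuesday of December 2012: Dec 11 2012.

Oct 9 2012, Nov 13 2012, Dec 11 2012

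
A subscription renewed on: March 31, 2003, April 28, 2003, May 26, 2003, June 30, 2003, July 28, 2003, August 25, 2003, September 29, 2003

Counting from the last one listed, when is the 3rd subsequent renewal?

December 29, 2003

Every date is a Monday; gaps 28, 28, 35, 28, 28, 35 days.
Each is the last Monday of its month (at least one falls on the 29th or later, ruling out '4th Monday').
Last Monday of October 2003: October 27, 2003.
Last Monday of November 2003: November 24, 2003.
December 2003 ends with Monday December 29, 2003.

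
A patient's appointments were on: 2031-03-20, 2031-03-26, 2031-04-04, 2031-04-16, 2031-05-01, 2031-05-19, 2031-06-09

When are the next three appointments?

The spacing grows by 3 each time: 6, 9, 12, 15, 18, 21 days.
Next gap: 24 days. 2031-06-09 + 24 days = 2031-07-03.
Next gap: 27 days. 2031-07-03 + 27 days = 2031-07-30.
Next gap: 30 days. 2031-07-30 + 30 days = 2031-08-29.

2031-07-03, 2031-07-30, 2031-08-29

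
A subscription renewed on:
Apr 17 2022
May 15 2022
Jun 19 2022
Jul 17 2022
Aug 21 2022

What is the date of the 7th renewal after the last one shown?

Mar 19 2023

All dates are Sundays, 28, 35, 28, 35 days apart.
Specifically, the 3rd Sunday of each month.
3rd Sunday of September 2022: Sep 18 2022.
3rd Sunday of October 2022: Oct 16 2022.
November 2022 — 3rd Sunday is Nov 20 2022.
December 2022 — 3rd Sunday is Dec 18 2022.
3rd Sunday of January 2023: Jan 15 2023.
February 2023 — 3rd Sunday is Feb 19 2023.
3rd Sunday of March 2023: Mar 19 2023.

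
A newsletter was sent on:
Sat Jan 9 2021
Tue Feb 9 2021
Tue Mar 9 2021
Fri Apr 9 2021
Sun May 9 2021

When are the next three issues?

The day-of-month is always 9 (31, 28, 31, 30 days between events).
So this recurs on the 9th of each month.
June 2021: Wed Jun 9 2021.
July 2021: Fri Jul 9 2021.
August 2021: Mon Aug 9 2021.

Wed Jun 9 2021, Fri Jul 9 2021, Mon Aug 9 2021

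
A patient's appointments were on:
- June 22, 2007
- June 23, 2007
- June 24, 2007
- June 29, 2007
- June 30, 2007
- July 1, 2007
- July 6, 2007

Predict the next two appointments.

The gap pattern 1, 1, 5, 1, 1, 5 repeats every 3 events.
These are the Fridays, Saturdays and Sundays of each week.
The following Saturday is July 7, 2007.
The following Sunday is July 8, 2007.

July 7, 2007; July 8, 2007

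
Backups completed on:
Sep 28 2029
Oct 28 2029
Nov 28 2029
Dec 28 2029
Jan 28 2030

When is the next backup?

Feb 28 2030

The day-of-month is always 28 (30, 31, 30, 31 days between events).
So this recurs on the 28th of each month.
Next: February 2030 → Feb 28 2030.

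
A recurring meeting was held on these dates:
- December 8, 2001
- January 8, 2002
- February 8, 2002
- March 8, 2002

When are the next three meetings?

Gaps: 31, 31, 28 days — not constant. Every event is on the 8th of the month.
Pattern: the 8th of each month.
Next: April 2002 → April 8, 2002.
Next: May 2002 → May 8, 2002.
June 2002: June 8, 2002.

April 8, 2002; May 8, 2002; June 8, 2002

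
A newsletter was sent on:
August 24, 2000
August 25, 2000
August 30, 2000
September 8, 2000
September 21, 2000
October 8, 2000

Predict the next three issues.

Intervals are 1, 5, 9, 13, 17 days — an arithmetic progression with common difference 4.
Next gap: 21 days. October 8, 2000 + 21 days = October 29, 2000.
Next gap: 25 days. October 29, 2000 + 25 days = November 23, 2000.
Next gap: 29 days. November 23, 2000 + 29 days = December 22, 2000.

October 29, 2000; November 23, 2000; December 22, 2000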